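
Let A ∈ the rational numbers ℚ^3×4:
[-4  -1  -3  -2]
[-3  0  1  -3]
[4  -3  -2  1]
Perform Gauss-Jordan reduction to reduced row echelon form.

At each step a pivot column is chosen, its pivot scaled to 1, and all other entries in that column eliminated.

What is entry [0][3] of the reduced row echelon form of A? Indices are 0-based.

step 1: normalize row 0 (÷-4) = (1, 1/4, 3/4, 1/2)
  row 1: subtract -3×row0 = (0, 3/4, 13/4, -3/2)
  row 2: subtract 4×row0 = (0, -4, -5, -1)
step 2: normalize row 1 (÷3/4) = (0, 1, 13/3, -2)
  row 0: subtract 1/4×row1 = (1, 0, -1/3, 1)
  row 2: subtract -4×row1 = (0, 0, 37/3, -9)
step 3: normalize row 2 (÷37/3) = (0, 0, 1, -27/37)
  row 0: subtract -1/3×row2 = (1, 0, 0, 28/37)
  row 1: subtract 13/3×row2 = (0, 1, 0, 43/37)

M[0][3] = 28/37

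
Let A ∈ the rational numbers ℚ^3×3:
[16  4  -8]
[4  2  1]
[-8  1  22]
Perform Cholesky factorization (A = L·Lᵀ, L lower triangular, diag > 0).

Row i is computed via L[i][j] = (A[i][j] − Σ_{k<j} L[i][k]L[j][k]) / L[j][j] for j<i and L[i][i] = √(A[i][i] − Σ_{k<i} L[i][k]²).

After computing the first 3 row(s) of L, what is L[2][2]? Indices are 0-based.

L[2][2] = 3

Step 1: L[0][0] = √(16) = 4.
  L[1][0] = (4) / L[0][0] = 1.
Step 2: L[1][1] = √(1) = 1.
  L[2][0] = (-8) / L[0][0] = -2.
  L[2][1] = (3) / L[1][1] = 3.
Step 3: L[2][2] = √(9) = 3.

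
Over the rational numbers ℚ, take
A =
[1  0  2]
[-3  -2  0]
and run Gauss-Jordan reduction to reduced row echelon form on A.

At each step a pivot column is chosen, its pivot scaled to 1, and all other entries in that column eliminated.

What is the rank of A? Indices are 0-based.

rank = 2

pivot(0,0)=1: scale R0 → (1, 0, 2)
  clear (1,0): R1 −= (-3)R0 → (0, -2, 6)
pivot(1,1)=-2: scale R1 → (0, 1, -3)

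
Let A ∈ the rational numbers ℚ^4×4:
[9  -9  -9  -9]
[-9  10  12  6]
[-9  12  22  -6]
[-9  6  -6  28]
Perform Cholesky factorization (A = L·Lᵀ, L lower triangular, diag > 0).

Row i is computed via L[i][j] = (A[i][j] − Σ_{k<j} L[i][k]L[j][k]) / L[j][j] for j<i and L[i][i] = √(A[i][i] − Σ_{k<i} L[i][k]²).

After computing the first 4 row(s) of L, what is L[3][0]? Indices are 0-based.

L[3][0] = -3

Step 1: L[0][0] = √(9) = 3.
  L[1][0] = (-9) / L[0][0] = -3.
Step 2: L[1][1] = √(1) = 1.
  L[2][0] = (-9) / L[0][0] = -3.
  L[2][1] = (3) / L[1][1] = 3.
Step 3: L[2][2] = √(4) = 2.
  L[3][0] = (-9) / L[0][0] = -3.
  L[3][1] = (-3) / L[1][1] = -3.
  L[3][2] = (-6) / L[2][2] = -3.
Step 4: L[3][3] = √(1) = 1.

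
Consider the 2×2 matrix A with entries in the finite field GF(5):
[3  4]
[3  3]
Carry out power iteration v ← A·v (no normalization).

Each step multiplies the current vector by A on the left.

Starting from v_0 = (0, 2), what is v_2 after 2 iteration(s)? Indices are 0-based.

v_2 = (3, 2)

v_0 = (0, 2).
v_1 = A·v_0 = (3, 1).
v_2 = A·v_1 = (3, 2).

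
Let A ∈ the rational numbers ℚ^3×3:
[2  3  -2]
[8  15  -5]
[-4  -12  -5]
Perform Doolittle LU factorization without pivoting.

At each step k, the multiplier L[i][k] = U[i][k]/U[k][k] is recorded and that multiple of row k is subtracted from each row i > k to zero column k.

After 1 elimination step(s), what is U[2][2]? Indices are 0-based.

[col 0] pivot 2
  R1 -= 4*R0 → (0, 3, 3)  (L[1][0] := 4)
  R2 -= -2*R0 → (0, -6, -9)  (L[2][0] := -2)

U[2][2] = -9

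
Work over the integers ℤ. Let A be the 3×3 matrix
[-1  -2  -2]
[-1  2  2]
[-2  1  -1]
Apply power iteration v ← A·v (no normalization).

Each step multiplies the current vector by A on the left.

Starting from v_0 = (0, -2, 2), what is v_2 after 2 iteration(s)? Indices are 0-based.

v_2 = (8, -8, 4)

v_0 = (0, -2, 2).
v_1 = A·v_0 = (0, 0, -4).
v_2 = A·v_1 = (8, -8, 4).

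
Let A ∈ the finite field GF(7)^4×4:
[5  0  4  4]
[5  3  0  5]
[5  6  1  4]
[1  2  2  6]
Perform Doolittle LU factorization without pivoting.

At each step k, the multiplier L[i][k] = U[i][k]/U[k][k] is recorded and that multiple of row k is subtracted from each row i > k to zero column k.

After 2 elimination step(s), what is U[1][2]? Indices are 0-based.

[col 0] pivot 5
  R1 -= 1*R0 → (0, 3, 3, 1)  (L[1][0] := 1)
  R2 -= 1*R0 → (0, 6, 4, 0)  (L[2][0] := 1)
  R3 -= 3*R0 → (0, 2, 4, 1)  (L[3][0] := 3)
[col 1] pivot 3
  R2 -= 2*R1 → (0, 0, 5, 5)  (L[2][1] := 2)
  R3 -= 3*R1 → (0, 0, 2, 5)  (L[3][1] := 3)

U[1][2] = 3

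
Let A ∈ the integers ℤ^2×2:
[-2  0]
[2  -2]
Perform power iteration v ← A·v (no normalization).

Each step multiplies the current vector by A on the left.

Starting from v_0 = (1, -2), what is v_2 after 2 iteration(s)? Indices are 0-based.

v_2 = (4, -16)

v_0 = (1, -2).
v_1 = A·v_0 = (-2, 6).
v_2 = A·v_1 = (4, -16).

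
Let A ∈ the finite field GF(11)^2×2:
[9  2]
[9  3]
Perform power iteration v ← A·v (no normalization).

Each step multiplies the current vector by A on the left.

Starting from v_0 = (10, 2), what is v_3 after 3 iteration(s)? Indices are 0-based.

v_3 = (5, 6)

v_0 = (10, 2).
v_1 = A·v_0 = (6, 8).
v_2 = A·v_1 = (4, 1).
v_3 = A·v_2 = (5, 6).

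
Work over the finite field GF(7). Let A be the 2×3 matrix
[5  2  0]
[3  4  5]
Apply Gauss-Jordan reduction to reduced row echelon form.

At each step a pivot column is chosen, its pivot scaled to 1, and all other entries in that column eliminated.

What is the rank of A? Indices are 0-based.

pivot(0,0)=5: scale R0 → (1, 6, 0)
  clear (1,0): R1 −= (3)R0 → (0, 0, 5)
col 1: no nonzero at/below row 1; advance.
pivot(1,2)=5: scale R1 → (0, 0, 1)

rank = 2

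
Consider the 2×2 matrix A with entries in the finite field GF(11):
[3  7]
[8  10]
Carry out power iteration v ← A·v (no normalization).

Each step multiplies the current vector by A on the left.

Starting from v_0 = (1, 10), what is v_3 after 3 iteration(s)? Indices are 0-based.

v_3 = (9, 9)

v_0 = (1, 10).
v_1 = A·v_0 = (7, 9).
v_2 = A·v_1 = (7, 3).
v_3 = A·v_2 = (9, 9).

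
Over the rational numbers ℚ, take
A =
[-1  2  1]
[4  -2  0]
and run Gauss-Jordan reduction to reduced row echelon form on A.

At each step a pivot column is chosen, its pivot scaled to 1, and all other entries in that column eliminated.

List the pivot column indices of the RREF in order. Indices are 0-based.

pivot columns: 0, 1

step 1: normalize row 0 (÷-1) = (1, -2, -1)
  row 1: subtract 4×row0 = (0, 6, 4)
step 2: normalize row 1 (÷6) = (0, 1, 2/3)
  row 0: subtract -2×row1 = (1, 0, 1/3)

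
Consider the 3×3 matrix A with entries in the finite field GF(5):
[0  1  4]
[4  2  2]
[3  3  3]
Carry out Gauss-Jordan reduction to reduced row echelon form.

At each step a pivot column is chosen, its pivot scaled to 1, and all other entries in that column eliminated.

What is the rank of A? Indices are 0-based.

rank = 3

step 1: exchange rows 0,1
step 1: normalize row 0 (÷4) = (1, 3, 3)
  row 2: subtract 3×row0 = (0, 4, 4)
step 2: normalize row 1 (÷1) = (0, 1, 4)
  row 0: subtract 3×row1 = (1, 0, 1)
  row 2: subtract 4×row1 = (0, 0, 3)
step 3: normalize row 2 (÷3) = (0, 0, 1)
  row 0: subtract 1×row2 = (1, 0, 0)
  row 1: subtract 4×row2 = (0, 1, 0)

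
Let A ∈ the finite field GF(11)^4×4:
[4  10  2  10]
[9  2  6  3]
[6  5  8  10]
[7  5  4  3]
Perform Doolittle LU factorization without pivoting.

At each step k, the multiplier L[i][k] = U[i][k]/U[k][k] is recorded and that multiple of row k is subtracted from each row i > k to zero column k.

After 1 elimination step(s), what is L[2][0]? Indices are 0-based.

Step 1: pivot at (0,0) is 4.
  row1 ← row1 − (5)·row0  ⇒  L[1][0]=5, U row1=(0, 7, 7, 8)
  row2 ← row2 − (7)·row0  ⇒  L[2][0]=7, U row2=(0, 1, 5, 6)
  row3 ← row3 − (10)·row0  ⇒  L[3][0]=10, U row3=(0, 4, 6, 2)

L[2][0] = 7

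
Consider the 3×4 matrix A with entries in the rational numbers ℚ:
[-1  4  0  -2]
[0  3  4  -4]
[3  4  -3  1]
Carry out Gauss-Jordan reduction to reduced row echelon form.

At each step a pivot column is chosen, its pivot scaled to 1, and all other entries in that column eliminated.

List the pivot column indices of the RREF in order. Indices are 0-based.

[1] R0 /= -1  ⇒  (1, -4, 0, 2)
     R2 -= 3·R0  ⇒  (0, 16, -3, -5)
[2] R1 /= 3  ⇒  (0, 1, 4/3, -4/3)
     R0 -= -4·R1  ⇒  (1, 0, 16/3, -10/3)
     R2 -= 16·R1  ⇒  (0, 0, -73/3, 49/3)
[3] R2 /= -73/3  ⇒  (0, 0, 1, -49/73)
     R0 -= 16/3·R2  ⇒  (1, 0, 0, 18/73)
     R1 -= 4/3·R2  ⇒  (0, 1, 0, -32/73)

pivot columns: 0, 1, 2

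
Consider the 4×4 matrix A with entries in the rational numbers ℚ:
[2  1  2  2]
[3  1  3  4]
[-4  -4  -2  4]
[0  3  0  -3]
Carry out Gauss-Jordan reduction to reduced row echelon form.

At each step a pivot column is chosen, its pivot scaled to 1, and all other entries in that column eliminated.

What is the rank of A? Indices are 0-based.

[1] R0 /= 2  ⇒  (1, 1/2, 1, 1)
     R1 -= 3·R0  ⇒  (0, -1/2, 0, 1)
     R2 -= -4·R0  ⇒  (0, -2, 2, 8)
[2] R1 /= -1/2  ⇒  (0, 1, 0, -2)
     R0 -= 1/2·R1  ⇒  (1, 0, 1, 2)
     R2 -= -2·R1  ⇒  (0, 0, 2, 4)
     R3 -= 3·R1  ⇒  (0, 0, 0, 3)
[3] R2 /= 2  ⇒  (0, 0, 1, 2)
     R0 -= 1·R2  ⇒  (1, 0, 0, 0)
[4] R3 /= 3  ⇒  (0, 0, 0, 1)
     R1 -= -2·R3  ⇒  (0, 1, 0, 0)
     R2 -= 2·R3  ⇒  (0, 0, 1, 0)

rank = 4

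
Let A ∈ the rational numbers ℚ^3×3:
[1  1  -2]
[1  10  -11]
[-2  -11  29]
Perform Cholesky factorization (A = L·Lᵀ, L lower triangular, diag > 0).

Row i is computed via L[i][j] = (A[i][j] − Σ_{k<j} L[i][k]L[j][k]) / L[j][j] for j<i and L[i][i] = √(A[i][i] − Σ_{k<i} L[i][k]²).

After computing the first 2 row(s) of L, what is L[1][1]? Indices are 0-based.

L[1][1] = 3

Step 1: L[0][0] = √(1) = 1.
  L[1][0] = (1) / L[0][0] = 1.
Step 2: L[1][1] = √(9) = 3.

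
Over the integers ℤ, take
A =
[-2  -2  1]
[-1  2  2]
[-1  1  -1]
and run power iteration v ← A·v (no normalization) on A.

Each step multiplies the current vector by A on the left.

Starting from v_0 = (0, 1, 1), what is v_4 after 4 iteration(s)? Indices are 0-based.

v_0 = (0, 1, 1).
v_1 = A·v_0 = (-1, 4, 0).
v_2 = A·v_1 = (-6, 9, 5).
v_3 = A·v_2 = (-1, 34, 10).
v_4 = A·v_3 = (-56, 89, 25).

v_4 = (-56, 89, 25)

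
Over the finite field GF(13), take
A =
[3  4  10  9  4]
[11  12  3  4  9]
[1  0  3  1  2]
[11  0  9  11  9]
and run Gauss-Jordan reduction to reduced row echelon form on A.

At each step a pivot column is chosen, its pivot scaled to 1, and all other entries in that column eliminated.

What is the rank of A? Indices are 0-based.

rank = 4

step 1: normalize row 0 (÷3) = (1, 10, 12, 3, 10)
  row 1: subtract 11×row0 = (0, 6, 1, 10, 3)
  row 2: subtract 1×row0 = (0, 3, 4, 11, 5)
  row 3: subtract 11×row0 = (0, 7, 7, 4, 3)
step 2: normalize row 1 (÷6) = (0, 1, 11, 6, 7)
  row 0: subtract 10×row1 = (1, 0, 6, 8, 5)
  row 2: subtract 3×row1 = (0, 0, 10, 6, 10)
  row 3: subtract 7×row1 = (0, 0, 8, 1, 6)
step 3: normalize row 2 (÷10) = (0, 0, 1, 11, 1)
  row 0: subtract 6×row2 = (1, 0, 0, 7, 12)
  row 1: subtract 11×row2 = (0, 1, 0, 2, 9)
  row 3: subtract 8×row2 = (0, 0, 0, 4, 11)
step 4: normalize row 3 (÷4) = (0, 0, 0, 1, 6)
  row 0: subtract 7×row3 = (1, 0, 0, 0, 9)
  row 1: subtract 2×row3 = (0, 1, 0, 0, 10)
  row 2: subtract 11×row3 = (0, 0, 1, 0, 0)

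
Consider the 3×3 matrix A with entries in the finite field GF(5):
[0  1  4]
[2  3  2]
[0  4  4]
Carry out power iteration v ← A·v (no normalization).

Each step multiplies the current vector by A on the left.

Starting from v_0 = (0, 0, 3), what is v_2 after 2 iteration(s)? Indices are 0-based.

v_2 = (4, 1, 2)

v_0 = (0, 0, 3).
v_1 = A·v_0 = (2, 1, 2).
v_2 = A·v_1 = (4, 1, 2).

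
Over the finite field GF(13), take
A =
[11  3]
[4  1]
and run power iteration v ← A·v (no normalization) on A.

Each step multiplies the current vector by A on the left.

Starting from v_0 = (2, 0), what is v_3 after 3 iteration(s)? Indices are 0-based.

v_3 = (3, 3)

v_0 = (2, 0).
v_1 = A·v_0 = (9, 8).
v_2 = A·v_1 = (6, 5).
v_3 = A·v_2 = (3, 3).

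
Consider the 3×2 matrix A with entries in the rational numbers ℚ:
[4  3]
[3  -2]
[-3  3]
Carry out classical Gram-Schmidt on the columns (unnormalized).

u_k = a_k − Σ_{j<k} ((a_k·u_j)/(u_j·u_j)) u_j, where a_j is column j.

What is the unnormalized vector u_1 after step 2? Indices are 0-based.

Step 1: u_0 = a_0 = (4, 3, -3).
Step 2: u_1 = a_1 − (-3/34)·u_0 = (57/17, -59/34, 93/34).

u_1 = (57/17, -59/34, 93/34)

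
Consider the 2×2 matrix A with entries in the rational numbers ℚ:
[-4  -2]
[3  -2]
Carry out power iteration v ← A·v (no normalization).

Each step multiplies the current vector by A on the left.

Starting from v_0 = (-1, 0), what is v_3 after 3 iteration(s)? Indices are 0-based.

v_0 = (-1, 0).
v_1 = A·v_0 = (4, -3).
v_2 = A·v_1 = (-10, 18).
v_3 = A·v_2 = (4, -66).

v_3 = (4, -66)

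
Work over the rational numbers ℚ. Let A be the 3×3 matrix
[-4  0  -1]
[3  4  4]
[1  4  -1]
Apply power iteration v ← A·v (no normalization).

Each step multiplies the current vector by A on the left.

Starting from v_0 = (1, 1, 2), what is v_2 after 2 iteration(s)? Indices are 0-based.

v_2 = (21, 54, 51)

v_0 = (1, 1, 2).
v_1 = A·v_0 = (-6, 15, 3).
v_2 = A·v_1 = (21, 54, 51).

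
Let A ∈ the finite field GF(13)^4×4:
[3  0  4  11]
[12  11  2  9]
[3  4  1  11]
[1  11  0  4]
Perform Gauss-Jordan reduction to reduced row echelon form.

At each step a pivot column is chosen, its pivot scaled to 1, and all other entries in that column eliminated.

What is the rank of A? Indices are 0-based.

rank = 4

[1] R0 /= 3  ⇒  (1, 0, 10, 8)
     R1 -= 12·R0  ⇒  (0, 11, 12, 4)
     R2 -= 3·R0  ⇒  (0, 4, 10, 0)
     R3 -= 1·R0  ⇒  (0, 11, 3, 9)
[2] R1 /= 11  ⇒  (0, 1, 7, 11)
     R2 -= 4·R1  ⇒  (0, 0, 8, 8)
     R3 -= 11·R1  ⇒  (0, 0, 4, 5)
[3] R2 /= 8  ⇒  (0, 0, 1, 1)
     R0 -= 10·R2  ⇒  (1, 0, 0, 11)
     R1 -= 7·R2  ⇒  (0, 1, 0, 4)
     R3 -= 4·R2  ⇒  (0, 0, 0, 1)
[4] R3 /= 1  ⇒  (0, 0, 0, 1)
     R0 -= 11·R3  ⇒  (1, 0, 0, 0)
     R1 -= 4·R3  ⇒  (0, 1, 0, 0)
     R2 -= 1·R3  ⇒  (0, 0, 1, 0)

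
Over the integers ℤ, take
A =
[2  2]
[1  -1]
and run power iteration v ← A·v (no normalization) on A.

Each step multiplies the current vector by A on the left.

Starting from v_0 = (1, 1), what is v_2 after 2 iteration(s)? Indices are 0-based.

v_0 = (1, 1).
v_1 = A·v_0 = (4, 0).
v_2 = A·v_1 = (8, 4).

v_2 = (8, 4)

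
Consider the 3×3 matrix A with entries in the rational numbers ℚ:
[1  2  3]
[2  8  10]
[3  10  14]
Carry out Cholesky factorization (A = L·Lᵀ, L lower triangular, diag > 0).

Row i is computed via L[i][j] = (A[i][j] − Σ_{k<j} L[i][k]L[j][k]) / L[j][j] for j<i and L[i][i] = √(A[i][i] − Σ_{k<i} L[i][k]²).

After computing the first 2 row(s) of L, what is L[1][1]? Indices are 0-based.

Step 1: L[0][0] = √(1) = 1.
  L[1][0] = (2) / L[0][0] = 2.
Step 2: L[1][1] = √(4) = 2.

L[1][1] = 2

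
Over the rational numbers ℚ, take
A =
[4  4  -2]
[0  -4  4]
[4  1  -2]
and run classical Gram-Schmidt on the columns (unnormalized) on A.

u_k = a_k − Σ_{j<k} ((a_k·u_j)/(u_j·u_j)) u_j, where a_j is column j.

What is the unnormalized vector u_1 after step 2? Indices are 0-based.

Step 1: u_0 = a_0 = (4, 0, 4).
Step 2: u_1 = a_1 − (5/8)·u_0 = (3/2, -4, -3/2).

u_1 = (3/2, -4, -3/2)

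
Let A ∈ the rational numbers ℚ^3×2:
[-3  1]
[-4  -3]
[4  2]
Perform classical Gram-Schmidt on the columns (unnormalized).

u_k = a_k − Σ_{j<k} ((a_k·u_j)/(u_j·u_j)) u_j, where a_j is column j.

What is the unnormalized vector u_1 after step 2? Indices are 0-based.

Step 1: u_0 = a_0 = (-3, -4, 4).
Step 2: u_1 = a_1 − (17/41)·u_0 = (92/41, -55/41, 14/41).

u_1 = (92/41, -55/41, 14/41)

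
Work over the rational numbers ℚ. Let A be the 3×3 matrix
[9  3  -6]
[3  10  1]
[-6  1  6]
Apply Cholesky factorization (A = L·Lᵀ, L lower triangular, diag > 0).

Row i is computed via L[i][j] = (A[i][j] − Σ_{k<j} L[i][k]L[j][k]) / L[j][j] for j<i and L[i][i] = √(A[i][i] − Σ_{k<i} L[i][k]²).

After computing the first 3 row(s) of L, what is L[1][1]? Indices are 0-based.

L[1][1] = 3

Step 1: L[0][0] = √(9) = 3.
  L[1][0] = (3) / L[0][0] = 1.
Step 2: L[1][1] = √(9) = 3.
  L[2][0] = (-6) / L[0][0] = -2.
  L[2][1] = (3) / L[1][1] = 1.
Step 3: L[2][2] = √(1) = 1.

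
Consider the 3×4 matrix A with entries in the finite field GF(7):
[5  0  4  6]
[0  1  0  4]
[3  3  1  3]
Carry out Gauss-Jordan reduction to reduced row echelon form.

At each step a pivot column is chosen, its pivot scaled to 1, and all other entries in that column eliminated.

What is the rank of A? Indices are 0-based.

rank = 2

step 1: normalize row 0 (÷5) = (1, 0, 5, 4)
  row 2: subtract 3×row0 = (0, 3, 0, 5)
step 2: normalize row 1 (÷1) = (0, 1, 0, 4)
  row 2: subtract 3×row1 = (0, 0, 0, 0)
skip col 2 (zero from row 2)
skip col 3 (zero from row 2)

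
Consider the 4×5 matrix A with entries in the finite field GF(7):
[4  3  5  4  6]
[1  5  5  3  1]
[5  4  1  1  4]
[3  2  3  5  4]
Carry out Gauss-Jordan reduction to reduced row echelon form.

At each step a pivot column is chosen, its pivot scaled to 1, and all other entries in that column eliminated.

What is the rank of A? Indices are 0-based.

pivot(0,0)=4: scale R0 → (1, 6, 3, 1, 5)
  clear (1,0): R1 −= (1)R0 → (0, 6, 2, 2, 3)
  clear (2,0): R2 −= (5)R0 → (0, 2, 0, 3, 0)
  clear (3,0): R3 −= (3)R0 → (0, 5, 1, 2, 3)
pivot(1,1)=6: scale R1 → (0, 1, 5, 5, 4)
  clear (0,1): R0 −= (6)R1 → (1, 0, 1, 6, 2)
  clear (2,1): R2 −= (2)R1 → (0, 0, 4, 0, 6)
  clear (3,1): R3 −= (5)R1 → (0, 0, 4, 5, 4)
pivot(2,2)=4: scale R2 → (0, 0, 1, 0, 5)
  clear (0,2): R0 −= (1)R2 → (1, 0, 0, 6, 4)
  clear (1,2): R1 −= (5)R2 → (0, 1, 0, 5, 0)
  clear (3,2): R3 −= (4)R2 → (0, 0, 0, 5, 5)
pivot(3,3)=5: scale R3 → (0, 0, 0, 1, 1)
  clear (0,3): R0 −= (6)R3 → (1, 0, 0, 0, 5)
  clear (1,3): R1 −= (5)R3 → (0, 1, 0, 0, 2)

rank = 4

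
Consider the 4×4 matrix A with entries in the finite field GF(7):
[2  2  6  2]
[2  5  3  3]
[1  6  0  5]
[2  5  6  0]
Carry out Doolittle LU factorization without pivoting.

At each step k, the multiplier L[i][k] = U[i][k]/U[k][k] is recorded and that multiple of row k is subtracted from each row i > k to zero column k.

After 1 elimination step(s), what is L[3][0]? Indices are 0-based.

k=0: U[0][0]=2
  eliminate (1,0): mult=1, new row 1: (0, 3, 4, 1); set L[1][0]=1
  eliminate (2,0): mult=4, new row 2: (0, 5, 4, 4); set L[2][0]=4
  eliminate (3,0): mult=1, new row 3: (0, 3, 0, 5); set L[3][0]=1

L[3][0] = 1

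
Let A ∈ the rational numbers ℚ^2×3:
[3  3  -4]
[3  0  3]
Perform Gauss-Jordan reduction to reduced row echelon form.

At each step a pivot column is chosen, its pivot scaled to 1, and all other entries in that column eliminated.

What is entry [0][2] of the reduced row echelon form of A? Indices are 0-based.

step 1: normalize row 0 (÷3) = (1, 1, -4/3)
  row 1: subtract 3×row0 = (0, -3, 7)
step 2: normalize row 1 (÷-3) = (0, 1, -7/3)
  row 0: subtract 1×row1 = (1, 0, 1)

M[0][2] = 1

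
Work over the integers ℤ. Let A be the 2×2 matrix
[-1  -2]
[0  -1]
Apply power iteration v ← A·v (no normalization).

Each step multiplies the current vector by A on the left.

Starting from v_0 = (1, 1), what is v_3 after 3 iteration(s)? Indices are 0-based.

v_0 = (1, 1).
v_1 = A·v_0 = (-3, -1).
v_2 = A·v_1 = (5, 1).
v_3 = A·v_2 = (-7, -1).

v_3 = (-7, -1)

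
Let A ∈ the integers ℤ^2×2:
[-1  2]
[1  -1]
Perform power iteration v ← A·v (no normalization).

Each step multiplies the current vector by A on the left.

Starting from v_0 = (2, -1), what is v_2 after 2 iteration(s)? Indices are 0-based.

v_2 = (10, -7)

v_0 = (2, -1).
v_1 = A·v_0 = (-4, 3).
v_2 = A·v_1 = (10, -7).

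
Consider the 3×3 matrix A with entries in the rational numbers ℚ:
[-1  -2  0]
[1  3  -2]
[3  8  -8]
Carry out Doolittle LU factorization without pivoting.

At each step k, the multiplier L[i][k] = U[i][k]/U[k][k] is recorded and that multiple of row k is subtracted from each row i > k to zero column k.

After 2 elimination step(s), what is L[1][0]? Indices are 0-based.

L[1][0] = -1

Step 1: pivot at (0,0) is -1.
  row1 ← row1 − (-1)·row0  ⇒  L[1][0]=-1, U row1=(0, 1, -2)
  row2 ← row2 − (-3)·row0  ⇒  L[2][0]=-3, U row2=(0, 2, -8)
Step 2: pivot at (1,1) is 1.
  row2 ← row2 − (2)·row1  ⇒  L[2][1]=2, U row2=(0, 0, -4)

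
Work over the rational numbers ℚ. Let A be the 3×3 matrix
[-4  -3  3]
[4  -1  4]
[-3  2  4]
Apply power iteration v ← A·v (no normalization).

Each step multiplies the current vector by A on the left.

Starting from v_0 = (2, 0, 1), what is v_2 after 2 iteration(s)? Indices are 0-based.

v_2 = (-22, -40, 31)

v_0 = (2, 0, 1).
v_1 = A·v_0 = (-5, 12, -2).
v_2 = A·v_1 = (-22, -40, 31).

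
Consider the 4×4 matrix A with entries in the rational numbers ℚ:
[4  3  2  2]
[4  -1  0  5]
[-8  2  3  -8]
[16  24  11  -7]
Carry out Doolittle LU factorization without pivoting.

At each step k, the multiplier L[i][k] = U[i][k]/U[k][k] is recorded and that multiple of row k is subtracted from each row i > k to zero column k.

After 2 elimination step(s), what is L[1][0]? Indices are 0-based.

L[1][0] = 1

Step 1: pivot at (0,0) is 4.
  row1 ← row1 − (1)·row0  ⇒  L[1][0]=1, U row1=(0, -4, -2, 3)
  row2 ← row2 − (-2)·row0  ⇒  L[2][0]=-2, U row2=(0, 8, 7, -4)
  row3 ← row3 − (4)·row0  ⇒  L[3][0]=4, U row3=(0, 12, 3, -15)
Step 2: pivot at (1,1) is -4.
  row2 ← row2 − (-2)·row1  ⇒  L[2][1]=-2, U row2=(0, 0, 3, 2)
  row3 ← row3 − (-3)·row1  ⇒  L[3][1]=-3, U row3=(0, 0, -3, -6)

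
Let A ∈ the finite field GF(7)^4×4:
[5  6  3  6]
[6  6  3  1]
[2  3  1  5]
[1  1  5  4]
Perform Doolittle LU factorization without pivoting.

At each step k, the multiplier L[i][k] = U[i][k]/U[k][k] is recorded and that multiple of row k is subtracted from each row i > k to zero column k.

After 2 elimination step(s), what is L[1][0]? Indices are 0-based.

[col 0] pivot 5
  R1 -= 4*R0 → (0, 3, 5, 5)  (L[1][0] := 4)
  R2 -= 6*R0 → (0, 2, 4, 4)  (L[2][0] := 6)
  R3 -= 3*R0 → (0, 4, 3, 0)  (L[3][0] := 3)
[col 1] pivot 3
  R2 -= 3*R1 → (0, 0, 3, 3)  (L[2][1] := 3)
  R3 -= 6*R1 → (0, 0, 1, 5)  (L[3][1] := 6)

L[1][0] = 4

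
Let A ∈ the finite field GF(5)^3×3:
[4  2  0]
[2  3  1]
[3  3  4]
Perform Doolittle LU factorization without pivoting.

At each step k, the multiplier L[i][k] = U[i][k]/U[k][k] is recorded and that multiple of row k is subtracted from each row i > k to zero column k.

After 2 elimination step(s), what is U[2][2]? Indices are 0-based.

k=0: U[0][0]=4
  eliminate (1,0): mult=3, new row 1: (0, 2, 1); set L[1][0]=3
  eliminate (2,0): mult=2, new row 2: (0, 4, 4); set L[2][0]=2
k=1: U[1][1]=2
  eliminate (2,1): mult=2, new row 2: (0, 0, 2); set L[2][1]=2

U[2][2] = 2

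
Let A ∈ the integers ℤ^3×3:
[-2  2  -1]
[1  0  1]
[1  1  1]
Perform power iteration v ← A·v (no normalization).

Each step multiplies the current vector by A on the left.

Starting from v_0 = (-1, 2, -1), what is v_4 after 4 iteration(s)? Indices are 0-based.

v_4 = (-110, 39, 26)

v_0 = (-1, 2, -1).
v_1 = A·v_0 = (7, -2, 0).
v_2 = A·v_1 = (-18, 7, 5).
v_3 = A·v_2 = (45, -13, -6).
v_4 = A·v_3 = (-110, 39, 26).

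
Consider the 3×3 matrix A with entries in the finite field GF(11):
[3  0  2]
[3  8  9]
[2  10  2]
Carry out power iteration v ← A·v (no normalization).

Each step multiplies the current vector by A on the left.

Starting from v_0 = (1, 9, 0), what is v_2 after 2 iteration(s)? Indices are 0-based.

v_2 = (6, 7, 5)

v_0 = (1, 9, 0).
v_1 = A·v_0 = (3, 9, 4).
v_2 = A·v_1 = (6, 7, 5).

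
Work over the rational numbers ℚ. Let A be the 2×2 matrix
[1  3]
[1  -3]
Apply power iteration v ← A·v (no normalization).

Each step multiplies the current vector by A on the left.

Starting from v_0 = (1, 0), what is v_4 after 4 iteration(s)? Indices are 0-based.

v_0 = (1, 0).
v_1 = A·v_0 = (1, 1).
v_2 = A·v_1 = (4, -2).
v_3 = A·v_2 = (-2, 10).
v_4 = A·v_3 = (28, -32).

v_4 = (28, -32)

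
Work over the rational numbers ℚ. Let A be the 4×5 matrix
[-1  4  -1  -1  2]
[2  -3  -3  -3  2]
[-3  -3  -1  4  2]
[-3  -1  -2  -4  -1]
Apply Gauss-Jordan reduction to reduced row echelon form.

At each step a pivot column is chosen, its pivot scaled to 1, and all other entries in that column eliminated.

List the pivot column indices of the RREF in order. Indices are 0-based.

pivot(0,0)=-1: scale R0 → (1, -4, 1, 1, -2)
  clear (1,0): R1 −= (2)R0 → (0, 5, -5, -5, 6)
  clear (2,0): R2 −= (-3)R0 → (0, -15, 2, 7, -4)
  clear (3,0): R3 −= (-3)R0 → (0, -13, 1, -1, -7)
pivot(1,1)=5: scale R1 → (0, 1, -1, -1, 6/5)
  clear (0,1): R0 −= (-4)R1 → (1, 0, -3, -3, 14/5)
  clear (2,1): R2 −= (-15)R1 → (0, 0, -13, -8, 14)
  clear (3,1): R3 −= (-13)R1 → (0, 0, -12, -14, 43/5)
pivot(2,2)=-13: scale R2 → (0, 0, 1, 8/13, -14/13)
  clear (0,2): R0 −= (-3)R2 → (1, 0, 0, -15/13, -28/65)
  clear (1,2): R1 −= (-1)R2 → (0, 1, 0, -5/13, 8/65)
  clear (3,2): R3 −= (-12)R2 → (0, 0, 0, -86/13, -281/65)
pivot(3,3)=-86/13: scale R3 → (0, 0, 0, 1, 281/430)
  clear (0,3): R0 −= (-15/13)R3 → (1, 0, 0, 0, 139/430)
  clear (1,3): R1 −= (-5/13)R3 → (0, 1, 0, 0, 161/430)
  clear (2,3): R2 −= (8/13)R3 → (0, 0, 1, 0, -318/215)

pivot columns: 0, 1, 2, 3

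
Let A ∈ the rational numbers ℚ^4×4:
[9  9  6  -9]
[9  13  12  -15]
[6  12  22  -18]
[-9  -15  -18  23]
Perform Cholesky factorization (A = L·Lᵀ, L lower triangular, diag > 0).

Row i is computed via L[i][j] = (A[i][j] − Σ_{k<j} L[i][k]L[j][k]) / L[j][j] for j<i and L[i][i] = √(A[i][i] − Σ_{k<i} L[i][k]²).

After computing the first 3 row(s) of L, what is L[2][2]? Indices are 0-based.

Step 1: L[0][0] = √(9) = 3.
  L[1][0] = (9) / L[0][0] = 3.
Step 2: L[1][1] = √(4) = 2.
  L[2][0] = (6) / L[0][0] = 2.
  L[2][1] = (6) / L[1][1] = 3.
Step 3: L[2][2] = √(9) = 3.

L[2][2] = 3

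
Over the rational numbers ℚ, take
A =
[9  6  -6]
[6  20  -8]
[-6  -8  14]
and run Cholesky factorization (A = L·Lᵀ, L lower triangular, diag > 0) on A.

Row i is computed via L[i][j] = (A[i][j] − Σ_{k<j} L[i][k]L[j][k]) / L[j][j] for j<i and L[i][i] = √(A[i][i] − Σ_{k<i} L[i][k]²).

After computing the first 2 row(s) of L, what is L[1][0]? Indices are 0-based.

Step 1: L[0][0] = √(9) = 3.
  L[1][0] = (6) / L[0][0] = 2.
Step 2: L[1][1] = √(16) = 4.

L[1][0] = 2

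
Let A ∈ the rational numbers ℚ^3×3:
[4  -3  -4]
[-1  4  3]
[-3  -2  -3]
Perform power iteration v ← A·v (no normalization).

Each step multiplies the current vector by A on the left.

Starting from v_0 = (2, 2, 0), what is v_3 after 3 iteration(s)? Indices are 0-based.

v_3 = (96, -26, -110)

v_0 = (2, 2, 0).
v_1 = A·v_0 = (2, 6, -10).
v_2 = A·v_1 = (30, -8, 12).
v_3 = A·v_2 = (96, -26, -110).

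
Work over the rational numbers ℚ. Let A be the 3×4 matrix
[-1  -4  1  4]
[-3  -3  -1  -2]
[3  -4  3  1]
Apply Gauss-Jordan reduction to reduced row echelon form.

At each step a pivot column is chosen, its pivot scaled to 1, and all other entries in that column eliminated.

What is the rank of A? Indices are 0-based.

rank = 3

[1] R0 /= -1  ⇒  (1, 4, -1, -4)
     R1 -= -3·R0  ⇒  (0, 9, -4, -14)
     R2 -= 3·R0  ⇒  (0, -16, 6, 13)
[2] R1 /= 9  ⇒  (0, 1, -4/9, -14/9)
     R0 -= 4·R1  ⇒  (1, 0, 7/9, 20/9)
     R2 -= -16·R1  ⇒  (0, 0, -10/9, -107/9)
[3] R2 /= -10/9  ⇒  (0, 0, 1, 107/10)
     R0 -= 7/9·R2  ⇒  (1, 0, 0, -61/10)
     R1 -= -4/9·R2  ⇒  (0, 1, 0, 16/5)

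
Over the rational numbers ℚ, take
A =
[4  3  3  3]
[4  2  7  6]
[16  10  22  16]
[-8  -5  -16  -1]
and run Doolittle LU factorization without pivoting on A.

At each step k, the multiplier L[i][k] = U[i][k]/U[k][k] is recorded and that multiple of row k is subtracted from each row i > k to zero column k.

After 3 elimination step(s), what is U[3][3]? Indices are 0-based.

U[3][3] = 2

Step 1: pivot at (0,0) is 4.
  row1 ← row1 − (1)·row0  ⇒  L[1][0]=1, U row1=(0, -1, 4, 3)
  row2 ← row2 − (4)·row0  ⇒  L[2][0]=4, U row2=(0, -2, 10, 4)
  row3 ← row3 − (-2)·row0  ⇒  L[3][0]=-2, U row3=(0, 1, -10, 5)
Step 2: pivot at (1,1) is -1.
  row2 ← row2 − (2)·row1  ⇒  L[2][1]=2, U row2=(0, 0, 2, -2)
  row3 ← row3 − (-1)·row1  ⇒  L[3][1]=-1, U row3=(0, 0, -6, 8)
Step 3: pivot at (2,2) is 2.
  row3 ← row3 − (-3)·row2  ⇒  L[3][2]=-3, U row3=(0, 0, 0, 2)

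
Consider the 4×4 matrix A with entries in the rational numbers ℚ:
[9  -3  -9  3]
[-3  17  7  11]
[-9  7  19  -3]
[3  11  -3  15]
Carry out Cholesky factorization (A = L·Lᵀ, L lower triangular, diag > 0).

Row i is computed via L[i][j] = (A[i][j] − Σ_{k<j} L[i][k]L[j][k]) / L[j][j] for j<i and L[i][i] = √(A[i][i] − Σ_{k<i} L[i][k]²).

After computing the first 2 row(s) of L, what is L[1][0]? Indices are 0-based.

Step 1: L[0][0] = √(9) = 3.
  L[1][0] = (-3) / L[0][0] = -1.
Step 2: L[1][1] = √(16) = 4.

L[1][0] = -1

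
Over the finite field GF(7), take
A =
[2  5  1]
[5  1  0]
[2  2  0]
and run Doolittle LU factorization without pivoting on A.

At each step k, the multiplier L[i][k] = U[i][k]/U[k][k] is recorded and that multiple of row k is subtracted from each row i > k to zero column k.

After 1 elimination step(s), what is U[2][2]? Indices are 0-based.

U[2][2] = 6

[col 0] pivot 2
  R1 -= 6*R0 → (0, 6, 1)  (L[1][0] := 6)
  R2 -= 1*R0 → (0, 4, 6)  (L[2][0] := 1)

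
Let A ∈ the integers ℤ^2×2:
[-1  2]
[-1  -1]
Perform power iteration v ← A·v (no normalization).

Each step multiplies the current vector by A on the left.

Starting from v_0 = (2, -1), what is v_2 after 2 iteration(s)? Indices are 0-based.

v_2 = (2, 5)

v_0 = (2, -1).
v_1 = A·v_0 = (-4, -1).
v_2 = A·v_1 = (2, 5).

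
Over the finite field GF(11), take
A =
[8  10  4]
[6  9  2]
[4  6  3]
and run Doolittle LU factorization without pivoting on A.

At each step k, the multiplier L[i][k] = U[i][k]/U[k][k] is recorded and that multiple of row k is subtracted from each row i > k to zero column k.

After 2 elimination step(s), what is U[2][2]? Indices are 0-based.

U[2][2] = 9

k=0: U[0][0]=8
  eliminate (1,0): mult=9, new row 1: (0, 7, 10); set L[1][0]=9
  eliminate (2,0): mult=6, new row 2: (0, 1, 1); set L[2][0]=6
k=1: U[1][1]=7
  eliminate (2,1): mult=8, new row 2: (0, 0, 9); set L[2][1]=8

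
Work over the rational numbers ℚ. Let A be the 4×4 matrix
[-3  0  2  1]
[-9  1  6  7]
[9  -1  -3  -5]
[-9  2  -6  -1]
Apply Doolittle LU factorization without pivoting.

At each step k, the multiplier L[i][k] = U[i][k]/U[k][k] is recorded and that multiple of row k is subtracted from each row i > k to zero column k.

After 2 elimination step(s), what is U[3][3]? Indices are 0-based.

U[3][3] = -12

k=0: U[0][0]=-3
  eliminate (1,0): mult=3, new row 1: (0, 1, 0, 4); set L[1][0]=3
  eliminate (2,0): mult=-3, new row 2: (0, -1, 3, -2); set L[2][0]=-3
  eliminate (3,0): mult=3, new row 3: (0, 2, -12, -4); set L[3][0]=3
k=1: U[1][1]=1
  eliminate (2,1): mult=-1, new row 2: (0, 0, 3, 2); set L[2][1]=-1
  eliminate (3,1): mult=2, new row 3: (0, 0, -12, -12); set L[3][1]=2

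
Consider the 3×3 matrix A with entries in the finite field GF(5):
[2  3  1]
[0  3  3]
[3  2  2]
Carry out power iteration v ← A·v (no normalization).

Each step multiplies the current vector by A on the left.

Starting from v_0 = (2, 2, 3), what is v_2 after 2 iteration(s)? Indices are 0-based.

v_2 = (2, 3, 1)

v_0 = (2, 2, 3).
v_1 = A·v_0 = (3, 0, 1).
v_2 = A·v_1 = (2, 3, 1).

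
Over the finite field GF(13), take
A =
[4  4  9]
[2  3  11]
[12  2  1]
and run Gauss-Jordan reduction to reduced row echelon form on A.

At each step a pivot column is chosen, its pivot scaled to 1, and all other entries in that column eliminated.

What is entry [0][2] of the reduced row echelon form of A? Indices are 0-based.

step 1: normalize row 0 (÷4) = (1, 1, 12)
  row 1: subtract 2×row0 = (0, 1, 0)
  row 2: subtract 12×row0 = (0, 3, 0)
step 2: normalize row 1 (÷1) = (0, 1, 0)
  row 0: subtract 1×row1 = (1, 0, 12)
  row 2: subtract 3×row1 = (0, 0, 0)
skip col 2 (zero from row 2)

M[0][2] = 12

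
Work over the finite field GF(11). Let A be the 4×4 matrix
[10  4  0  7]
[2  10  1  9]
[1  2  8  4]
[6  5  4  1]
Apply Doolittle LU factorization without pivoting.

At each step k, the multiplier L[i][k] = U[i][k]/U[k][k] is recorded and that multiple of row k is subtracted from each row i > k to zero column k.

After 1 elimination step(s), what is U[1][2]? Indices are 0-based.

U[1][2] = 1

k=0: U[0][0]=10
  eliminate (1,0): mult=9, new row 1: (0, 7, 1, 1); set L[1][0]=9
  eliminate (2,0): mult=10, new row 2: (0, 6, 8, 0); set L[2][0]=10
  eliminate (3,0): mult=5, new row 3: (0, 7, 4, 10); set L[3][0]=5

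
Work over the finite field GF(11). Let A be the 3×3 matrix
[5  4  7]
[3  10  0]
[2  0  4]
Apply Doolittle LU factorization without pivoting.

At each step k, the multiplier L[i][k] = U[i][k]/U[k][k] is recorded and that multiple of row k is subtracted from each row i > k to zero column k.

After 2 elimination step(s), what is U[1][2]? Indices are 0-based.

[col 0] pivot 5
  R1 -= 5*R0 → (0, 1, 9)  (L[1][0] := 5)
  R2 -= 7*R0 → (0, 5, 10)  (L[2][0] := 7)
[col 1] pivot 1
  R2 -= 5*R1 → (0, 0, 9)  (L[2][1] := 5)

U[1][2] = 9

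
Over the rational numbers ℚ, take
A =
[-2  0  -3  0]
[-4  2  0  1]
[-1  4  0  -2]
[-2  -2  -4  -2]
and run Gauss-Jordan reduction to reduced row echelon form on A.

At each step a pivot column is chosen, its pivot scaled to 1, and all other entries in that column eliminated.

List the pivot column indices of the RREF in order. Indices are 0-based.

pivot columns: 0, 1, 2, 3

pivot(0,0)=-2: scale R0 → (1, 0, 3/2, 0)
  clear (1,0): R1 −= (-4)R0 → (0, 2, 6, 1)
  clear (2,0): R2 −= (-1)R0 → (0, 4, 3/2, -2)
  clear (3,0): R3 −= (-2)R0 → (0, -2, -1, -2)
pivot(1,1)=2: scale R1 → (0, 1, 3, 1/2)
  clear (2,1): R2 −= (4)R1 → (0, 0, -21/2, -4)
  clear (3,1): R3 −= (-2)R1 → (0, 0, 5, -1)
pivot(2,2)=-21/2: scale R2 → (0, 0, 1, 8/21)
  clear (0,2): R0 −= (3/2)R2 → (1, 0, 0, -4/7)
  clear (1,2): R1 −= (3)R2 → (0, 1, 0, -9/14)
  clear (3,2): R3 −= (5)R2 → (0, 0, 0, -61/21)
pivot(3,3)=-61/21: scale R3 → (0, 0, 0, 1)
  clear (0,3): R0 −= (-4/7)R3 → (1, 0, 0, 0)
  clear (1,3): R1 −= (-9/14)R3 → (0, 1, 0, 0)
  clear (2,3): R2 −= (8/21)R3 → (0, 0, 1, 0)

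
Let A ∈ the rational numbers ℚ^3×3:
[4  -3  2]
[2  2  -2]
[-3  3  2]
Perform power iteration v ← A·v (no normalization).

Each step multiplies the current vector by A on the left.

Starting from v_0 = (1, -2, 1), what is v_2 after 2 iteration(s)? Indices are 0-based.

v_2 = (46, 30, -62)

v_0 = (1, -2, 1).
v_1 = A·v_0 = (12, -4, -7).
v_2 = A·v_1 = (46, 30, -62).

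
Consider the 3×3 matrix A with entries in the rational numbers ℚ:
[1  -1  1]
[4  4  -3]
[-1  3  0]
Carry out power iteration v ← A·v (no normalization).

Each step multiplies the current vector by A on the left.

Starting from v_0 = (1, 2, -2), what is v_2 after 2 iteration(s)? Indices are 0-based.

v_0 = (1, 2, -2).
v_1 = A·v_0 = (-3, 18, 5).
v_2 = A·v_1 = (-16, 45, 57).

v_2 = (-16, 45, 57)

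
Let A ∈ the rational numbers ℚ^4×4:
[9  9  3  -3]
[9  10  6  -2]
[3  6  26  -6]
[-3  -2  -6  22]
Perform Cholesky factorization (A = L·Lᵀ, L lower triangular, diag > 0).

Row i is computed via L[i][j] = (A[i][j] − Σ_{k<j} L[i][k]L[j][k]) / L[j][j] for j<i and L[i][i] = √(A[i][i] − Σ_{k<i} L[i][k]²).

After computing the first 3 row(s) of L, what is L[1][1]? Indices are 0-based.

L[1][1] = 1

Step 1: L[0][0] = √(9) = 3.
  L[1][0] = (9) / L[0][0] = 3.
Step 2: L[1][1] = √(1) = 1.
  L[2][0] = (3) / L[0][0] = 1.
  L[2][1] = (3) / L[1][1] = 3.
Step 3: L[2][2] = √(16) = 4.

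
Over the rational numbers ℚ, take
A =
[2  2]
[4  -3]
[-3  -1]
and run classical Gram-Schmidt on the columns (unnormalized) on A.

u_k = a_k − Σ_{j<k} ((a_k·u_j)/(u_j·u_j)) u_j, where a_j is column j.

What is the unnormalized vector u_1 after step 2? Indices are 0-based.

Step 1: u_0 = a_0 = (2, 4, -3).
Step 2: u_1 = a_1 − (-5/29)·u_0 = (68/29, -67/29, -44/29).

u_1 = (68/29, -67/29, -44/29)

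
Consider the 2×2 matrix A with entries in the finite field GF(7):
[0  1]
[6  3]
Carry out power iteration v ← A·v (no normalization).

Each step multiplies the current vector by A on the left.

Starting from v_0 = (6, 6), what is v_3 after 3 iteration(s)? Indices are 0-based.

v_3 = (2, 1)

v_0 = (6, 6).
v_1 = A·v_0 = (6, 5).
v_2 = A·v_1 = (5, 2).
v_3 = A·v_2 = (2, 1).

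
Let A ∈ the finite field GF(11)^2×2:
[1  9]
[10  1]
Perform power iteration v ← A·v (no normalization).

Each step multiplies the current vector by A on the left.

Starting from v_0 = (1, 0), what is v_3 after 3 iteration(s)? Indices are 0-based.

v_3 = (7, 6)

v_0 = (1, 0).
v_1 = A·v_0 = (1, 10).
v_2 = A·v_1 = (3, 9).
v_3 = A·v_2 = (7, 6).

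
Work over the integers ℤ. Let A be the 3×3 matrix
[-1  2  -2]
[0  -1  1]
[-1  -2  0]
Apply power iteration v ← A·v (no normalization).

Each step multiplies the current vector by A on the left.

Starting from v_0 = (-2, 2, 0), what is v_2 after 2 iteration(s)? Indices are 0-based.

v_2 = (-6, 0, -2)

v_0 = (-2, 2, 0).
v_1 = A·v_0 = (6, -2, -2).
v_2 = A·v_1 = (-6, 0, -2).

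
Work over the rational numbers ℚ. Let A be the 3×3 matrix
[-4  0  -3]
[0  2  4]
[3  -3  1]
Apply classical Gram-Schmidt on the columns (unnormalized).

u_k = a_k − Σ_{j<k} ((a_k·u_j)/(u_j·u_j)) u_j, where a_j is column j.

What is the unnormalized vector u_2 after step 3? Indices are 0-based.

u_2 = (57/61, 114/61, 76/61)

Step 1: u_0 = a_0 = (-4, 0, 3).
Step 2: u_1 = a_1 − (-9/25)·u_0 = (-36/25, 2, -48/25).
Step 3: u_2 = a_2 − (3/5)·u_0 − (65/61)·u_1 = (57/61, 114/61, 76/61).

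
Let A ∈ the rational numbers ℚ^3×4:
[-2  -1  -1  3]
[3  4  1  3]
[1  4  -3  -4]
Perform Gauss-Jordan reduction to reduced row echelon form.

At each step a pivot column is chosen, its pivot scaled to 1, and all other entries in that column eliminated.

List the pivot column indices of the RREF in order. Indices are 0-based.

pivot columns: 0, 1, 2

[1] R0 /= -2  ⇒  (1, 1/2, 1/2, -3/2)
     R1 -= 3·R0  ⇒  (0, 5/2, -1/2, 15/2)
     R2 -= 1·R0  ⇒  (0, 7/2, -7/2, -5/2)
[2] R1 /= 5/2  ⇒  (0, 1, -1/5, 3)
     R0 -= 1/2·R1  ⇒  (1, 0, 3/5, -3)
     R2 -= 7/2·R1  ⇒  (0, 0, -14/5, -13)
[3] R2 /= -14/5  ⇒  (0, 0, 1, 65/14)
     R0 -= 3/5·R2  ⇒  (1, 0, 0, -81/14)
     R1 -= -1/5·R2  ⇒  (0, 1, 0, 55/14)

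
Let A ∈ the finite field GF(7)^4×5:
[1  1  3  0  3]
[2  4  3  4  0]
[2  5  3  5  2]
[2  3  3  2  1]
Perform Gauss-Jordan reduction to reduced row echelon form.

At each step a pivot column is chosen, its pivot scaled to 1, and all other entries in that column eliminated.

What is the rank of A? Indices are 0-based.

rank = 4

step 1: normalize row 0 (÷1) = (1, 1, 3, 0, 3)
  row 1: subtract 2×row0 = (0, 2, 4, 4, 1)
  row 2: subtract 2×row0 = (0, 3, 4, 5, 3)
  row 3: subtract 2×row0 = (0, 1, 4, 2, 2)
step 2: normalize row 1 (÷2) = (0, 1, 2, 2, 4)
  row 0: subtract 1×row1 = (1, 0, 1, 5, 6)
  row 2: subtract 3×row1 = (0, 0, 5, 6, 5)
  row 3: subtract 1×row1 = (0, 0, 2, 0, 5)
step 3: normalize row 2 (÷5) = (0, 0, 1, 4, 1)
  row 0: subtract 1×row2 = (1, 0, 0, 1, 5)
  row 1: subtract 2×row2 = (0, 1, 0, 1, 2)
  row 3: subtract 2×row2 = (0, 0, 0, 6, 3)
step 4: normalize row 3 (÷6) = (0, 0, 0, 1, 4)
  row 0: subtract 1×row3 = (1, 0, 0, 0, 1)
  row 1: subtract 1×row3 = (0, 1, 0, 0, 5)
  row 2: subtract 4×row3 = (0, 0, 1, 0, 6)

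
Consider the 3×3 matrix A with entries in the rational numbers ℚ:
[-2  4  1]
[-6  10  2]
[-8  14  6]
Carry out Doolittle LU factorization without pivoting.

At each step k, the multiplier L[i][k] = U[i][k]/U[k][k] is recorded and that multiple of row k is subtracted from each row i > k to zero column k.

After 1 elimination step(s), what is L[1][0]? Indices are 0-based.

L[1][0] = 3

Step 1: pivot at (0,0) is -2.
  row1 ← row1 − (3)·row0  ⇒  L[1][0]=3, U row1=(0, -2, -1)
  row2 ← row2 − (4)·row0  ⇒  L[2][0]=4, U row2=(0, -2, 2)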